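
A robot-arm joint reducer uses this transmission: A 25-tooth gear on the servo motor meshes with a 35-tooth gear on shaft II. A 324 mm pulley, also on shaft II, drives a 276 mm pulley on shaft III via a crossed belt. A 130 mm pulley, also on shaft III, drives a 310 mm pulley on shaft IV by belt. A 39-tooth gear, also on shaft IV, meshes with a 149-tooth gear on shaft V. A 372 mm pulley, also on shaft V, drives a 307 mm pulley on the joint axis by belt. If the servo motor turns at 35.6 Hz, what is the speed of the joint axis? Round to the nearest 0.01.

3.97 Hz

the servo motor → shaft II (gear mesh, 35/25): 35.6 ÷ 1.4 = 25.429 Hz
shaft II → shaft III (belt, 276/324): 25.429 ÷ 0.85185 = 29.851 Hz
shaft III → shaft IV (belt, 310/130): 29.851 ÷ 2.3846 = 12.518 Hz
shaft IV → shaft V (gear mesh, 149/39): 12.518 ÷ 3.8205 = 3.2766 Hz
shaft V → the joint axis (belt, 307/372): 3.2766 ÷ 0.82527 = 3.9703 Hz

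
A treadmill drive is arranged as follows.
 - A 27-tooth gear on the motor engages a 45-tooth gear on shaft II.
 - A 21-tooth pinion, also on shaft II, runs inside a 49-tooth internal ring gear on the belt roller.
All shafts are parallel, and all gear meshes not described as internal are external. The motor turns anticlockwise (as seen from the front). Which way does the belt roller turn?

clockwise

the motor → shaft II: external mesh, 1 reversal → CW.
shaft II → the belt roller: internal mesh, same direction → CW.
1 reversal in total — an odd number — so the belt roller turns opposite to the motor.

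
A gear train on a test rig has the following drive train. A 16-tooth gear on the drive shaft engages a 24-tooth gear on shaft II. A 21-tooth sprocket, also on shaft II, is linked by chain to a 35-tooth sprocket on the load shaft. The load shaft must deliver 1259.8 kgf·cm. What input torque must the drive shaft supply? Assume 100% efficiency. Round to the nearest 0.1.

Overall ratio R = 1.5 × 1.6667 = 2.5.
Input torque = output torque / R = 1259.8 / 2.5 = 503.92 kgf·cm.

503.9 kgf·cm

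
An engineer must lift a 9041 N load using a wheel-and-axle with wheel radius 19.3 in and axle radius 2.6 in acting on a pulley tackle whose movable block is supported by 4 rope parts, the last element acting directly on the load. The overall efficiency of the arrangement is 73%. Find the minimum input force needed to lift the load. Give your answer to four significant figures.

417.1 N

Wheel-and-axle MA = R/r = 19.3/2.6 = 7.4231.
Block-and-tackle MA = number of supporting rope parts = 4.
Combined ideal MA = 7.4231 × 4 = 29.692.
Actual MA = 29.692 × 0.73 = 21.675.
Effort = load / actual MA = 9041 / 21.675 = 417.11 N.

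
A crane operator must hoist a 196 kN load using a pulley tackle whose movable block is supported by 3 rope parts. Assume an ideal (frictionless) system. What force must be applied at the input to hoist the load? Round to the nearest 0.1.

Block-and-tackle MA = number of supporting rope parts = 3.
Effort = load / MA = 196 / 3 = 65.333 kN.

65.3 kN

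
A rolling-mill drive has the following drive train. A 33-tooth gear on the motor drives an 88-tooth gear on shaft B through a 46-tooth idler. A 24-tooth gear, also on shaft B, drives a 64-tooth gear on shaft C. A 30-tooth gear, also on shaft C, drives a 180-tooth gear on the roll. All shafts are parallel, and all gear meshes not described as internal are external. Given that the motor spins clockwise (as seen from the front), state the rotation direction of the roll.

the motor → shaft B: driver → idler → driven is 2 external meshes, 2 reversals → CW.
shaft B → shaft C: external mesh, 1 reversal → CCW.
shaft C → the roll: external mesh, 1 reversal → CW.
4 reversals in total — an even number — so the roll turns the same way as the motor.

clockwise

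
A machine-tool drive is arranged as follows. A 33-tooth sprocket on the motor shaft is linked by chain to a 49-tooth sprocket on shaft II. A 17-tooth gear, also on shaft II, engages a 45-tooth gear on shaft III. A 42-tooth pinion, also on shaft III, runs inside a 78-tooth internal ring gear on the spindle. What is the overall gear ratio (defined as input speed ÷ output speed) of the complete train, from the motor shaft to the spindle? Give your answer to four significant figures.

7.299

Each stage contributes driven/driver: chain 49/33 = 1.4848, gear mesh 45/17 = 2.6471, internal gear 78/42 = 1.8571.
Overall: 1.4848 × 2.6471 × 1.8571 = 7.2995.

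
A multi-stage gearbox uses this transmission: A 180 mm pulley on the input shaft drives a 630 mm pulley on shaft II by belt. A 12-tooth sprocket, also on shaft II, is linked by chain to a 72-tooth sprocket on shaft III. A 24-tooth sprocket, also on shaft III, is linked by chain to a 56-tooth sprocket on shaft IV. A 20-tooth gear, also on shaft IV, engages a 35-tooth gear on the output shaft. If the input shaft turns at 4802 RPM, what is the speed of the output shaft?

56 RPM

the input shaft → shaft II (belt, 630/180): 4802 ÷ 3.5 = 1372 RPM
shaft II → shaft III (chain, 72/12): 1372 ÷ 6 = 228.67 RPM
shaft III → shaft IV (chain, 56/24): 228.67 ÷ 2.3333 = 98 RPM
shaft IV → the output shaft (gear mesh, 35/20): 98 ÷ 1.75 = 56 RPM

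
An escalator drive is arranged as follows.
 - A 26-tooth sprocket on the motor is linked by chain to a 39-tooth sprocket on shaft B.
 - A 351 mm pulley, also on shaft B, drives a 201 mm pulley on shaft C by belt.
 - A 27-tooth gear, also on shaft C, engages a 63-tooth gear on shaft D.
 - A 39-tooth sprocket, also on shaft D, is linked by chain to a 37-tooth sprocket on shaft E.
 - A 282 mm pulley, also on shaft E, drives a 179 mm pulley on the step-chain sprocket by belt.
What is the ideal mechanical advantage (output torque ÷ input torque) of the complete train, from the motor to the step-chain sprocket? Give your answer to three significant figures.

1.21

Each stage contributes driven/driver: chain 39/26 = 1.5, belt 201/351 = 0.57265, gear mesh 63/27 = 2.3333, chain 37/39 = 0.94872, belt 179/282 = 0.63475.
Overall: 1.5 × 0.57265 × 2.3333 × 0.94872 × 0.63475 = 1.207.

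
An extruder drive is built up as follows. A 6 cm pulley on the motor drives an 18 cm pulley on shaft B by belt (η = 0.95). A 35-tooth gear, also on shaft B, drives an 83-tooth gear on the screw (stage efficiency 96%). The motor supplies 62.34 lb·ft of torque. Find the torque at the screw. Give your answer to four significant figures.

Belt: ratio = 18/6 = 3; torque at shaft B = 62.34 × 3 × 0.95 = 177.67 lb·ft.
Gear mesh: ratio = 83/35 = 2.3714; torque at the screw = 177.67 × 2.3714 × 0.96 = 404.48 lb·ft.

404.5 lb·ft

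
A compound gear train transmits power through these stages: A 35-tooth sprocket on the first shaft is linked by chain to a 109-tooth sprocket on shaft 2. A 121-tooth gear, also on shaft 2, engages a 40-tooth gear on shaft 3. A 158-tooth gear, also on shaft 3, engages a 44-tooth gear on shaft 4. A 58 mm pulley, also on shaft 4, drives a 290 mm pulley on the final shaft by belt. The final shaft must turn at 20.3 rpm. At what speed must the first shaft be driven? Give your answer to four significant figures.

29.10 rpm

Overall ratio R = 3.1143 × 0.33058 × 0.27848 × 5 = 1.4335.
Required input speed = output speed × R = 20.3 × 1.4335 = 29.1 rpm.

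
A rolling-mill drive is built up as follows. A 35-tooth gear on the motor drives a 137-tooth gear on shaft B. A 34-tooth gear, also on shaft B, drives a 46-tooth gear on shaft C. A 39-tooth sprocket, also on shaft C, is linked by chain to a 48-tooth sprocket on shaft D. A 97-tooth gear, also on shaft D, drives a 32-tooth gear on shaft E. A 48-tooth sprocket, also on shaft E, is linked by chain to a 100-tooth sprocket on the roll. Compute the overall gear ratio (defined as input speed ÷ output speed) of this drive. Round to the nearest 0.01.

4.48

Each stage contributes driven/driver: gear mesh 137/35 = 3.9143, gear mesh 46/34 = 1.3529, chain 48/39 = 1.2308, gear mesh 32/97 = 0.3299, chain 100/48 = 2.0833.
Overall: 3.9143 × 1.3529 × 1.2308 × 0.3299 × 2.0833 = 4.4797.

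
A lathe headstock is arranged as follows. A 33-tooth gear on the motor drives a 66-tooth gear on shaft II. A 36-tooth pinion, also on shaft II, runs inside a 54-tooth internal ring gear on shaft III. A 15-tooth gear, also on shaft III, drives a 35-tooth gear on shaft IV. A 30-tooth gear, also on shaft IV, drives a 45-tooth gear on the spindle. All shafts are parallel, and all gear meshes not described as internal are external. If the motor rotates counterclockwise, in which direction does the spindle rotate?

clockwise

the motor → shaft II: external mesh, 1 reversal → CW.
shaft II → shaft III: internal mesh, same direction → CW.
shaft III → shaft IV: external mesh, 1 reversal → CCW.
shaft IV → the spindle: external mesh, 1 reversal → CW.
3 reversals in total — an odd number — so the spindle turns opposite to the motor.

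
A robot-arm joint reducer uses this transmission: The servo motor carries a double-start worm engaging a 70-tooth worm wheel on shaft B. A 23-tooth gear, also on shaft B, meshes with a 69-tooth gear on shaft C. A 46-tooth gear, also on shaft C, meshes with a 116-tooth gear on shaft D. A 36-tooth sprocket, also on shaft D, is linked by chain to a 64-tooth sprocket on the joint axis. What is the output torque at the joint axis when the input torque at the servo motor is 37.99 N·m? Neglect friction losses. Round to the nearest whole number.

worm 70/2 = 35 → τ = 37.99·35 = 1329.7 N·m
gear mesh 69/23 = 3 → τ = 1329.7·3 = 3989 N·m
gear mesh 116/46 = 2.5217 → τ = 3989·2.5217 = 10059 N·m
chain 64/36 = 1.7778 → τ = 10059·1.7778 = 17883 N·m

17883 N·m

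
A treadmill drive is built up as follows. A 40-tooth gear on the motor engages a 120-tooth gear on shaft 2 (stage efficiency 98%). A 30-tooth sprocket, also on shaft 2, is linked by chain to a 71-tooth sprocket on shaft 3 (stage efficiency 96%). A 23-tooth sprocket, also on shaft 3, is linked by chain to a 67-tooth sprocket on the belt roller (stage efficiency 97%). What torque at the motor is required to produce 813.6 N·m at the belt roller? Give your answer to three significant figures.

Overall ratio R = 3 × 2.3667 × 2.913 = 20.683; overall efficiency η = 0.98 × 0.96 × 0.97 = 0.9126.
Input torque = output torque / (R × η) = 813.6 / (20.683 × 0.9126) = 43.106 N·m.

43.1 N·m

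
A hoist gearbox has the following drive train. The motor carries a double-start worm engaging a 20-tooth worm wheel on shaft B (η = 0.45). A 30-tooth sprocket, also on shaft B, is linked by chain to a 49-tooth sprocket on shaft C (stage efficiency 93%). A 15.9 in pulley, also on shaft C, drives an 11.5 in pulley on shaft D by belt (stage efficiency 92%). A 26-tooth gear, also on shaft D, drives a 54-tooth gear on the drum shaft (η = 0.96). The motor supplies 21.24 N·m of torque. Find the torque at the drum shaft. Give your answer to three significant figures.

Worm: ratio = 20/2 = 10; torque at shaft B = 21.24 × 10 × 0.45 = 95.58 N·m.
Chain: ratio = 49/30 = 1.6333; torque at shaft C = 95.58 × 1.6333 × 0.93 = 145.19 N·m.
Belt: ratio = 11.5/15.9 = 0.72327; torque at shaft D = 145.19 × 0.72327 × 0.92 = 96.608 N·m.
Gear mesh: ratio = 54/26 = 2.0769; torque at the drum shaft = 96.608 × 2.0769 × 0.96 = 192.62 N·m.

193 N·m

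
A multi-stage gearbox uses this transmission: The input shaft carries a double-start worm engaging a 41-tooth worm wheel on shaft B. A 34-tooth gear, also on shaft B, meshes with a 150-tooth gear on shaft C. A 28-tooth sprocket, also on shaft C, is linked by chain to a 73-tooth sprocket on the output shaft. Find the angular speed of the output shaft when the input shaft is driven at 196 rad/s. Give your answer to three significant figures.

0.831 rad/s

Worm: ratio = 41/2 = 20.5, so shaft B turns at 196 / 20.5 = 9.561 rad/s.
Gear mesh: ratio = 150/34 = 4.4118, so shaft C turns at 9.561 / 4.4118 = 2.1672 rad/s.
Chain: ratio = 73/28 = 2.6071, so the output shaft turns at 2.1672 / 2.6071 = 0.83124 rad/s.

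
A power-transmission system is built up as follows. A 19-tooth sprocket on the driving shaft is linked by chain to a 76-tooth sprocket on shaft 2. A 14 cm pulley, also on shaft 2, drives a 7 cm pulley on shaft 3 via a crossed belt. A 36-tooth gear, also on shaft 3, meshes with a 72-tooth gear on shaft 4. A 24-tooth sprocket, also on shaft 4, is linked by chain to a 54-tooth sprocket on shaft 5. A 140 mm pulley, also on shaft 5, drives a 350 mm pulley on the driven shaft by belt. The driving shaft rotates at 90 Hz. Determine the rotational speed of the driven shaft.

chain 76/19 = 4 → 90/4 = 22.5 Hz
belt 7/14 = 0.5 → 22.5/0.5 = 45 Hz
gear mesh 72/36 = 2 → 45/2 = 22.5 Hz
chain 54/24 = 2.25 → 22.5/2.25 = 10 Hz
belt 350/140 = 2.5 → 10/2.5 = 4 Hz

4 Hz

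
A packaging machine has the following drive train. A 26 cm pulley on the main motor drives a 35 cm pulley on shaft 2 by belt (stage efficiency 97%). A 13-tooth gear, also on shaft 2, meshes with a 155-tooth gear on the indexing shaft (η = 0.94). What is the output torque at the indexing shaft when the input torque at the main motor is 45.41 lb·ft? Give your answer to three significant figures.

665 lb·ft

After the belt (35/26): 45.41 × 1.3462 × 0.97 = 59.295 lb·ft
After the gear mesh (155/13): 59.295 × 11.923 × 0.94 = 664.56 lb·ft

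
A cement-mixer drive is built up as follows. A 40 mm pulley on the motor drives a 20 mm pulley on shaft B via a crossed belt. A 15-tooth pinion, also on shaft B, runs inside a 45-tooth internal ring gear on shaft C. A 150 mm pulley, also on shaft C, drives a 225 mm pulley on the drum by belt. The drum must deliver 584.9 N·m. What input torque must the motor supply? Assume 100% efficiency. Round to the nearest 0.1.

Overall ratio R = 0.5 × 3 × 1.5 = 2.25.
Input torque = output torque / R = 584.9 / 2.25 = 259.96 N·m.

260.0 N·m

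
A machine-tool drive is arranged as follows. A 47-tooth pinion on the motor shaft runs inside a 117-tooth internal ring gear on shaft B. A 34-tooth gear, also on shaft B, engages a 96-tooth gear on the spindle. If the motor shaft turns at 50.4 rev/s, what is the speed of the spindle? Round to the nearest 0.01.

the motor shaft → shaft B (internal gear, 117/47): 50.4 ÷ 2.4894 = 20.246 rev/s
shaft B → the spindle (gear mesh, 96/34): 20.246 ÷ 2.8235 = 7.1705 rev/s

7.17 rev/s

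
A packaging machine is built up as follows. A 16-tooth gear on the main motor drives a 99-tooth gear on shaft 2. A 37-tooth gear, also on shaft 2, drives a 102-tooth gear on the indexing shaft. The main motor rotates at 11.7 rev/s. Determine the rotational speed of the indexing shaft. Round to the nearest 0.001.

gear mesh 99/16 = 6.1875 → 11.7/6.1875 = 1.8909 rev/s
gear mesh 102/37 = 2.7568 → 1.8909/2.7568 = 0.68592 rev/s

0.686 rev/s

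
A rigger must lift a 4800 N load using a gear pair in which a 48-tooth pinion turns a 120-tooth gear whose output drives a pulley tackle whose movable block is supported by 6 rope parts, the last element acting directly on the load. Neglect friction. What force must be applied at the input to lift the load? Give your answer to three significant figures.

320 N

Gear pair MA = 120/48 = 2.5.
Block-and-tackle MA = number of supporting rope parts = 6.
Combined ideal MA = 2.5 × 6 = 15.
Effort = load / MA = 4800 / 15 = 320 N.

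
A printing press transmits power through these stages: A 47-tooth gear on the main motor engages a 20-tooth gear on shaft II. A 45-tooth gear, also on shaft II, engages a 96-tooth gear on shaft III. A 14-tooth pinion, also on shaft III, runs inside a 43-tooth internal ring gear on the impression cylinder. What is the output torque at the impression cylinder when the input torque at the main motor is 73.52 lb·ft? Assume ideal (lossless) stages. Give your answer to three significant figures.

205 lb·ft

Gear mesh: ratio = 20/47 = 0.42553; torque at shaft II = 73.52 × 0.42553 = 31.285 lb·ft.
Gear mesh: ratio = 96/45 = 2.1333; torque at shaft III = 31.285 × 2.1333 = 66.742 lb·ft.
Internal gear: ratio = 43/14 = 3.0714; torque at the impression cylinder = 66.742 × 3.0714 = 204.99 lb·ft.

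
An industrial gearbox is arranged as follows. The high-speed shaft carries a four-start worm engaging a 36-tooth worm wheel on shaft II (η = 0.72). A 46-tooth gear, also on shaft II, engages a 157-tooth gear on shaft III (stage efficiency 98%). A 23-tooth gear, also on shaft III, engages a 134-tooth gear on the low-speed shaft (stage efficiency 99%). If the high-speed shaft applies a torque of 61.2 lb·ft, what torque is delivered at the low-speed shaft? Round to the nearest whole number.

worm 36/4 = 9 → τ = 61.2·9·0.72 = 396.58 lb·ft
gear mesh 157/46 = 3.413 → τ = 396.58·3.413·0.98 = 1326.5 lb·ft
gear mesh 134/23 = 5.8261 → τ = 1326.5·5.8261·0.99 = 7650.8 lb·ft

7651 lb·ft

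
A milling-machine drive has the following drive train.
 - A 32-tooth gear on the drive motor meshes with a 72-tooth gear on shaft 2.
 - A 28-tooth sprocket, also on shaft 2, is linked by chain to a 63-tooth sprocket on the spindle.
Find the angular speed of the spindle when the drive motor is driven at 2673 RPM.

Gear mesh: ratio = 72/32 = 2.25, so shaft 2 turns at 2673 / 2.25 = 1188 RPM.
Chain: ratio = 63/28 = 2.25, so the spindle turns at 1188 / 2.25 = 528 RPM.

528 RPM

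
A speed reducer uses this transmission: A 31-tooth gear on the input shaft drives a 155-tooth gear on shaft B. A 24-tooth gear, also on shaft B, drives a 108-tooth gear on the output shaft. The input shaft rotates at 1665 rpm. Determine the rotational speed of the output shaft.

74 rpm

gear mesh 155/31 = 5 → 1665/5 = 333 rpm
gear mesh 108/24 = 4.5 → 333/4.5 = 74 rpm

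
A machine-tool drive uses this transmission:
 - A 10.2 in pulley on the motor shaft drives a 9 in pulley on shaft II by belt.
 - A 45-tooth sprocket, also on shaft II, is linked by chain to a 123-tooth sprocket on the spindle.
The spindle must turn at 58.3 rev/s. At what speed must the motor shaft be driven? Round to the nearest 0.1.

Overall ratio R = 0.88235 × 2.7333 = 2.4118.
Required input speed = output speed × R = 58.3 × 2.4118 = 140.61 rev/s.

140.6 rev/s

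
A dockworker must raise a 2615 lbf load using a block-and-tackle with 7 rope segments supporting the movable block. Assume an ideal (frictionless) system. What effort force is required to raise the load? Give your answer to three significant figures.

374 lbf

Block-and-tackle MA = number of supporting rope parts = 7.
Effort = load / MA = 2615 / 7 = 373.57 lbf.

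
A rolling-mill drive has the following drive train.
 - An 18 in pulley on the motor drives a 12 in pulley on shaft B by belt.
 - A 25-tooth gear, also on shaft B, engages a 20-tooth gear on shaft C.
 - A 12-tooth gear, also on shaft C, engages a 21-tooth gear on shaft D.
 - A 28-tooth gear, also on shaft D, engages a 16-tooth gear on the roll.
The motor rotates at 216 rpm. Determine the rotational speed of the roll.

belt 12/18 = 0.66667 → 216/0.66667 = 324 rpm
gear mesh 20/25 = 0.8 → 324/0.8 = 405 rpm
gear mesh 21/12 = 1.75 → 405/1.75 = 231.43 rpm
gear mesh 16/28 = 0.57143 → 231.43/0.57143 = 405 rpm

405 rpm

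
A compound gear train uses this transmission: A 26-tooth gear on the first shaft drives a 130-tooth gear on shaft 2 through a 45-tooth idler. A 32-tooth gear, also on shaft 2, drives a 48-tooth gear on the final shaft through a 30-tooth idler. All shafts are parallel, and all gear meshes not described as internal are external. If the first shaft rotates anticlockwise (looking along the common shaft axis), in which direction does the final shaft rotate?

anticlockwise

the first shaft → shaft 2: driver → idler → driven is 2 external meshes, 2 reversals → CCW.
shaft 2 → the final shaft: driver → idler → driven is 2 external meshes, 2 reversals → CCW.
4 reversals in total — an even number — so the final shaft turns the same way as the first shaft.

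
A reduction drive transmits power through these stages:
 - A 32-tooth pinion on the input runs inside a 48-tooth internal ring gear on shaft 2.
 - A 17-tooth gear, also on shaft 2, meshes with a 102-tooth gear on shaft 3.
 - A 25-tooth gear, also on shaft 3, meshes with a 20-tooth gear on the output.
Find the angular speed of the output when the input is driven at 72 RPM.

the input → shaft 2 (internal gear, 48/32): 72 ÷ 1.5 = 48 RPM
shaft 2 → shaft 3 (gear mesh, 102/17): 48 ÷ 6 = 8 RPM
shaft 3 → the output (gear mesh, 20/25): 8 ÷ 0.8 = 10 RPM

10 RPM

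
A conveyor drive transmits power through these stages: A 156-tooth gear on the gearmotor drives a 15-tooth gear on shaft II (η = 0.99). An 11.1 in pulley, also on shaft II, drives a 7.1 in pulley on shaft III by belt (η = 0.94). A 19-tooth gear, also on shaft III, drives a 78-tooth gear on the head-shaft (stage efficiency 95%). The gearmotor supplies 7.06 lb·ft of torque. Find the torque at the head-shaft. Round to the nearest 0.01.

1.58 lb·ft

After the gear mesh (15/156): 7.06 × 0.096154 × 0.99 = 0.67206 lb·ft
After the belt (7.1/11.1): 0.67206 × 0.63964 × 0.94 = 0.40408 lb·ft
After the gear mesh (78/19): 0.40408 × 4.1053 × 0.95 = 1.5759 lb·ft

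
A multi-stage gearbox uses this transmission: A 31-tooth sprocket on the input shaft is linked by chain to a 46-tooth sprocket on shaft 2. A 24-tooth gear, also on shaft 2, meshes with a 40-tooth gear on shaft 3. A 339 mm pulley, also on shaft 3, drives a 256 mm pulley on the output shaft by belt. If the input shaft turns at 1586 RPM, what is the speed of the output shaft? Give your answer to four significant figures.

the input shaft → shaft 2 (chain, 46/31): 1586 ÷ 1.4839 = 1068.8 RPM
shaft 2 → shaft 3 (gear mesh, 40/24): 1068.8 ÷ 1.6667 = 641.3 RPM
shaft 3 → the output shaft (belt, 256/339): 641.3 ÷ 0.75516 = 849.22 RPM

849.2 RPM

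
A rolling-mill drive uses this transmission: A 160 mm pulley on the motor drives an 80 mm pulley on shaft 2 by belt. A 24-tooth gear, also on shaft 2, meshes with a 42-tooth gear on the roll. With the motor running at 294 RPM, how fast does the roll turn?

Belt: ratio = 80/160 = 0.5, so shaft 2 turns at 294 / 0.5 = 588 RPM.
Gear mesh: ratio = 42/24 = 1.75, so the roll turns at 588 / 1.75 = 336 RPM.

336 RPM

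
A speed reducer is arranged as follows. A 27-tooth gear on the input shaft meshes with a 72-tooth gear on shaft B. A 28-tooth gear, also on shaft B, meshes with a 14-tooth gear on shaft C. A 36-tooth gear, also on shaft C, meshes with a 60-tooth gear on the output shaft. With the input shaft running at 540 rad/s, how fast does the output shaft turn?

243 rad/s

Gear mesh: ratio = 72/27 = 2.6667, so shaft B turns at 540 / 2.6667 = 202.5 rad/s.
Gear mesh: ratio = 14/28 = 0.5, so shaft C turns at 202.5 / 0.5 = 405 rad/s.
Gear mesh: ratio = 60/36 = 1.6667, so the output shaft turns at 405 / 1.6667 = 243 rad/s.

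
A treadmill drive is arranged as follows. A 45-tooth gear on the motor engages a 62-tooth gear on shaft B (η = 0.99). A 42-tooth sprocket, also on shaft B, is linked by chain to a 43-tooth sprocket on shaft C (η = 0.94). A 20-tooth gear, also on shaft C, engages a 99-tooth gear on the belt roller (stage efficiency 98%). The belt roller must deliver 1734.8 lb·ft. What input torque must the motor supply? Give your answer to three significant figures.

Overall ratio R = 1.3778 × 1.0238 × 4.95 = 6.9824; overall efficiency η = 0.99 × 0.94 × 0.98 = 0.9120.
Input torque = output torque / (R × η) = 1734.8 / (6.9824 × 0.9120) = 272.43 lb·ft.

272 lb·ft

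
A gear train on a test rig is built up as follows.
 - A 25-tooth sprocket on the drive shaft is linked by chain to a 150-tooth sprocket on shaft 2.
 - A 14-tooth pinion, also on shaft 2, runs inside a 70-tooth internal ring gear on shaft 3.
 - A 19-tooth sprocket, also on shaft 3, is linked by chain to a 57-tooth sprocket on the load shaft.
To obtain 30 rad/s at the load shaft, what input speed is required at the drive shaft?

2700 rad/s

Overall ratio R = 6 × 5 × 3 = 90.
Required input speed = output speed × R = 30 × 90 = 2700 rad/s.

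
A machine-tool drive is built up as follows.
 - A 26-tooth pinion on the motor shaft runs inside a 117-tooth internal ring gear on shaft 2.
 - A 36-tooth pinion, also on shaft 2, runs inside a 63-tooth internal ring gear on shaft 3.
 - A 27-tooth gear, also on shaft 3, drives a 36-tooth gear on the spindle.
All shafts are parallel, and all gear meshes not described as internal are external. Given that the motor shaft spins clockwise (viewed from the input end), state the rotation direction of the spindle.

anticlockwise

the motor shaft → shaft 2: internal mesh, same direction → CW.
shaft 2 → shaft 3: internal mesh, same direction → CW.
shaft 3 → the spindle: external mesh, 1 reversal → CCW.
1 reversal in total — an odd number — so the spindle turns opposite to the motor shaft.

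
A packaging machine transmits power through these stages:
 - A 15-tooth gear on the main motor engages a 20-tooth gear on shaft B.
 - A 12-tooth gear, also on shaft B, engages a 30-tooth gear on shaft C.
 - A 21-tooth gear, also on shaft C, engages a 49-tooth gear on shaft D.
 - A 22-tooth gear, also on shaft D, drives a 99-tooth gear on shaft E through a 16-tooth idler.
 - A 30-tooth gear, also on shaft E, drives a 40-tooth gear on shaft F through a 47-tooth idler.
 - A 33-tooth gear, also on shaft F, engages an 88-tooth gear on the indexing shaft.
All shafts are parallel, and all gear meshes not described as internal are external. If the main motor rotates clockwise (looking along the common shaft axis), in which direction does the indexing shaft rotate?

the main motor → shaft B: external mesh, 1 reversal → CCW.
shaft B → shaft C: external mesh, 1 reversal → CW.
shaft C → shaft D: external mesh, 1 reversal → CCW.
shaft D → shaft E: driver → idler → driven is 2 external meshes, 2 reversals → CCW.
shaft E → shaft F: driver → idler → driven is 2 external meshes, 2 reversals → CCW.
shaft F → the indexing shaft: external mesh, 1 reversal → CW.
8 reversals in total — an even number — so the indexing shaft turns the same way as the main motor.

clockwise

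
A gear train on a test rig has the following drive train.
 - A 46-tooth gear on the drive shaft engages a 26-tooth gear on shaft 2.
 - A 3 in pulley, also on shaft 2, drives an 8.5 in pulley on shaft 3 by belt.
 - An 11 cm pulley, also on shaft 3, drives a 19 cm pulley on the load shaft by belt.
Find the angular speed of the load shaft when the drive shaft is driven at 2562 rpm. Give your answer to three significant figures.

gear mesh 26/46 = 0.56522 → 2562/0.56522 = 4532.8 rpm
belt 8.5/3 = 2.8333 → 4532.8/2.8333 = 1599.8 rpm
belt 19/11 = 1.7273 → 1599.8/1.7273 = 926.2 rpm

926 rpm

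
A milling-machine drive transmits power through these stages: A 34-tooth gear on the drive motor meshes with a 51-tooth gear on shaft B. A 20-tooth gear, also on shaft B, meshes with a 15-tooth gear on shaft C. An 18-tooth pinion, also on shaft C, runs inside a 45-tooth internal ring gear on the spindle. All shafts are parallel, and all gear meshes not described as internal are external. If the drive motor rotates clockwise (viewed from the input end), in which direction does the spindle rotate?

clockwise

the drive motor → shaft B: external mesh, 1 reversal → CCW.
shaft B → shaft C: external mesh, 1 reversal → CW.
shaft C → the spindle: internal mesh, same direction → CW.
2 reversals in total — an even number — so the spindle turns the same way as the drive motor.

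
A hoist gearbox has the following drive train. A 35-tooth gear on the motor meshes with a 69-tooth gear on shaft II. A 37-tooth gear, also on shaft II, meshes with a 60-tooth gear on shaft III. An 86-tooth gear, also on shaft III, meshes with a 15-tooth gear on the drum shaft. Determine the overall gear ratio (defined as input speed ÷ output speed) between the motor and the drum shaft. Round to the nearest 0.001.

Each stage contributes driven/driver: gear mesh 69/35 = 1.9714, gear mesh 60/37 = 1.6216, gear mesh 15/86 = 0.17442.
Overall: 1.9714 × 1.6216 × 0.17442 = 0.5576.

0.558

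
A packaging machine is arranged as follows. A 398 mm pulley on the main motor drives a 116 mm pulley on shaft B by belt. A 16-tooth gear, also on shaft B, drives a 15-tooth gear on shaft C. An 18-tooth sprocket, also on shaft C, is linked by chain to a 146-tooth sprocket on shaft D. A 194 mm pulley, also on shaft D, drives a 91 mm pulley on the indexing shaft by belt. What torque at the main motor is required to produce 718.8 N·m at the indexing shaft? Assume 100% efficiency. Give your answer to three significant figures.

Overall ratio R = 0.29146 × 0.9375 × 8.1111 × 0.46907 = 1.0396.
Input torque = output torque / R = 718.8 / 1.0396 = 691.42 N·m.

691 N·m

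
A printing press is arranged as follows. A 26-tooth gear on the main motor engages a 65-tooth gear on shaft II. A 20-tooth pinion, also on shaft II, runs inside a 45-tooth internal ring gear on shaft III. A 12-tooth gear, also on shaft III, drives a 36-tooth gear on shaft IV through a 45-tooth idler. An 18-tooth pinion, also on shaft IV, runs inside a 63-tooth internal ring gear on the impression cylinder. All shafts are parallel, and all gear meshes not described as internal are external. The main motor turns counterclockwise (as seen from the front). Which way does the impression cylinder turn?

the main motor → shaft II: external mesh, 1 reversal → CW.
shaft II → shaft III: internal mesh, same direction → CW.
shaft III → shaft IV: driver → idler → driven is 2 external meshes, 2 reversals → CW.
shaft IV → the impression cylinder: internal mesh, same direction → CW.
3 reversals in total — an odd number — so the impression cylinder turns opposite to the main motor.

clockwise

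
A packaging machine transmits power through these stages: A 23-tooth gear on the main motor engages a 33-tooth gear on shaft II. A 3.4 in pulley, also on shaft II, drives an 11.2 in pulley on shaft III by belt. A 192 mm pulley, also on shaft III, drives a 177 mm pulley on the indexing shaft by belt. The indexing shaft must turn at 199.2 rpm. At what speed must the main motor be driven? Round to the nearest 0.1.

867.9 rpm

Overall ratio R = 1.4348 × 3.2941 × 0.92188 = 4.3571.
Required input speed = output speed × R = 199.2 × 4.3571 = 867.93 rpm.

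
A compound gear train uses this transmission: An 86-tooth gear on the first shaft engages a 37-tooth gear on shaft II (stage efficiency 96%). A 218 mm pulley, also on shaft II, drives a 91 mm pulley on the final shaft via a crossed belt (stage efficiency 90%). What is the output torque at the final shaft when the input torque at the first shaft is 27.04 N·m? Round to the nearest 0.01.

4.20 N·m

gear mesh 37/86 = 0.43023 → τ = 27.04·0.43023·0.96 = 11.168 N·m
belt 91/218 = 0.41743 → τ = 11.168·0.41743·0.90 = 4.1957 N·m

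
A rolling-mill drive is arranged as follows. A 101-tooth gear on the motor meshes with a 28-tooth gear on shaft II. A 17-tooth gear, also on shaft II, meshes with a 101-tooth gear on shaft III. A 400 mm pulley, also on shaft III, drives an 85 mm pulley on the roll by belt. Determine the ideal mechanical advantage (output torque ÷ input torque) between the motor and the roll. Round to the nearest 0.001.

0.350

Each stage contributes driven/driver: gear mesh 28/101 = 0.27723, gear mesh 101/17 = 5.9412, belt 85/400 = 0.2125.
Overall: 0.27723 × 5.9412 × 0.2125 = 0.35.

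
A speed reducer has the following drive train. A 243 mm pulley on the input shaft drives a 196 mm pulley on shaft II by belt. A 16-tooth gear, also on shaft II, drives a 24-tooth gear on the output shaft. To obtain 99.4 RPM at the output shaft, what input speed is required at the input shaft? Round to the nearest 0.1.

120.3 RPM

Overall ratio R = 0.80658 × 1.5 = 1.2099.
Required input speed = output speed × R = 99.4 × 1.2099 = 120.26 RPM.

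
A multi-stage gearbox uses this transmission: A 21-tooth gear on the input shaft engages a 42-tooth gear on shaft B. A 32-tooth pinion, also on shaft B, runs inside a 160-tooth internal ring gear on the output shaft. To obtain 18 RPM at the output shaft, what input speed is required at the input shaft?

Overall ratio R = 2 × 5 = 10.
Required input speed = output speed × R = 18 × 10 = 180 RPM.

180 RPM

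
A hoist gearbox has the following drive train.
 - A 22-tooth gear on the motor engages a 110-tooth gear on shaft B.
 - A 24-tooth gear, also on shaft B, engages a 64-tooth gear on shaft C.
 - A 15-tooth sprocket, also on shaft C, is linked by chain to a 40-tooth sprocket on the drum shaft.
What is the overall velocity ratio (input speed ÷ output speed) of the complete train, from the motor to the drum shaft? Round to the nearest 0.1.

35.6

Each stage contributes driven/driver: gear mesh 110/22 = 5, gear mesh 64/24 = 2.6667, chain 40/15 = 2.6667.
Overall: 5 × 2.6667 × 2.6667 = 35.556.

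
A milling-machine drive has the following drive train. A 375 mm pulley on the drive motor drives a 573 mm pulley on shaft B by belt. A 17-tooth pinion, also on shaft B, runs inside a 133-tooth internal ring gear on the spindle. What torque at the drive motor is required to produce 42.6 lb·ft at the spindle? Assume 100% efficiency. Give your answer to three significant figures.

Overall ratio R = 1.528 × 7.8235 = 11.954.
Input torque = output torque / R = 42.6 / 11.954 = 3.5636 lb·ft.

3.56 lb·ft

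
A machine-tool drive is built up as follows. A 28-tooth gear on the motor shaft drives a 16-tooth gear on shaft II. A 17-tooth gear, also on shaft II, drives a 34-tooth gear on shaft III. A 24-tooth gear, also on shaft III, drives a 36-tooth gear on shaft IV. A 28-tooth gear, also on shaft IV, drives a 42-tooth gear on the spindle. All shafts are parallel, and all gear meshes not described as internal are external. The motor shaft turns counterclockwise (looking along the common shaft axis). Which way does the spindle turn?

counterclockwise

the motor shaft → shaft II: external mesh, 1 reversal → CW.
shaft II → shaft III: external mesh, 1 reversal → CCW.
shaft III → shaft IV: external mesh, 1 reversal → CW.
shaft IV → the spindle: external mesh, 1 reversal → CCW.
4 reversals in total — an even number — so the spindle turns the same way as the motor shaft.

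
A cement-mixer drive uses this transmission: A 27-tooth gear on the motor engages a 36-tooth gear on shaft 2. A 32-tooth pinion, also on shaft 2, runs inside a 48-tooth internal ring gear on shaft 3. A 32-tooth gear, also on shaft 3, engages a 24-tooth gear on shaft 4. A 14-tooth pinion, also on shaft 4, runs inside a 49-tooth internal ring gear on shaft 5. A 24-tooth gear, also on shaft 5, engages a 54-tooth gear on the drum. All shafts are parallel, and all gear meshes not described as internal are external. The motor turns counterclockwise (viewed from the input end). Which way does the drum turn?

the motor → shaft 2: external mesh, 1 reversal → CW.
shaft 2 → shaft 3: internal mesh, same direction → CW.
shaft 3 → shaft 4: external mesh, 1 reversal → CCW.
shaft 4 → shaft 5: internal mesh, same direction → CCW.
shaft 5 → the drum: external mesh, 1 reversal → CW.
3 reversals in total — an odd number — so the drum turns opposite to the motor.

clockwise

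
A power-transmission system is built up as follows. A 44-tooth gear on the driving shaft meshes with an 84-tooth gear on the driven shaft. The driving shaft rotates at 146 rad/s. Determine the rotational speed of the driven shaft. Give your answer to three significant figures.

Gear mesh: ratio = 84/44 = 1.9091, so the driven shaft turns at 146 / 1.9091 = 76.476 rad/s.

76.5 rad/s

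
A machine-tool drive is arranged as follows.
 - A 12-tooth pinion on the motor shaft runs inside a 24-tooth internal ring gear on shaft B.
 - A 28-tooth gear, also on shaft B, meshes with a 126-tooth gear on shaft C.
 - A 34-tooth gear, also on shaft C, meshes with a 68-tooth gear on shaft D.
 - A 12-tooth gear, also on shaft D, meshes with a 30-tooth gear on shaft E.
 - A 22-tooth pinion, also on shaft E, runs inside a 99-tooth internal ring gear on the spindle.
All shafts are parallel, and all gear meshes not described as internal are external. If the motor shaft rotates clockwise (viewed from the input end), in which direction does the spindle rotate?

the motor shaft → shaft B: internal mesh, same direction → CW.
shaft B → shaft C: external mesh, 1 reversal → CCW.
shaft C → shaft D: external mesh, 1 reversal → CW.
shaft D → shaft E: external mesh, 1 reversal → CCW.
shaft E → the spindle: internal mesh, same direction → CCW.
3 reversals in total — an odd number — so the spindle turns opposite to the motor shaft.

counterclockwise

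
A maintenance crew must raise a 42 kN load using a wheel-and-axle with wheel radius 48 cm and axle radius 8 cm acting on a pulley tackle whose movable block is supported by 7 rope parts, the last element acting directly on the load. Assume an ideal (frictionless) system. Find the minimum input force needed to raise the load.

1 kN

Wheel-and-axle MA = R/r = 48/8 = 6.
Block-and-tackle MA = number of supporting rope parts = 7.
Combined ideal MA = 6 × 7 = 42.
Effort = load / MA = 42 / 42 = 1 kN.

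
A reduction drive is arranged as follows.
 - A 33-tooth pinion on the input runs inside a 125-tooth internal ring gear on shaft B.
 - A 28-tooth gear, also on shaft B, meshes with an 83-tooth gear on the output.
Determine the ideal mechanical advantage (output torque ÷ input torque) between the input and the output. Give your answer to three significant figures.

Each stage contributes driven/driver: internal gear 125/33 = 3.7879, gear mesh 83/28 = 2.9643.
Overall: 3.7879 × 2.9643 = 11.228.

11.2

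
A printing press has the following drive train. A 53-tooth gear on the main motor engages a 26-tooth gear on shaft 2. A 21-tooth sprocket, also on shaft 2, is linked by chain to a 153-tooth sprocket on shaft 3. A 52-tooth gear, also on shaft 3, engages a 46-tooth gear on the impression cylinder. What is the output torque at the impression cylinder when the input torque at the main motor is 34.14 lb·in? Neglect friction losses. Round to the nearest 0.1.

107.9 lb·in

gear mesh 26/53 = 0.49057 → τ = 34.14·0.49057 = 16.748 lb·in
chain 153/21 = 7.2857 → τ = 16.748·7.2857 = 122.02 lb·in
gear mesh 46/52 = 0.88462 → τ = 122.02·0.88462 = 107.94 lb·in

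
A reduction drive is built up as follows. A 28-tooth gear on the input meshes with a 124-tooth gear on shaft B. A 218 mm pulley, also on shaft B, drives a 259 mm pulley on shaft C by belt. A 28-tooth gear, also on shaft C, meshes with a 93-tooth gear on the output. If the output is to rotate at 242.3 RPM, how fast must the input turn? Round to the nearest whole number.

Overall ratio R = 4.4286 × 1.1881 × 3.3214 = 17.476.
Required input speed = output speed × R = 242.3 × 17.476 = 4234.3 RPM.

4234 RPM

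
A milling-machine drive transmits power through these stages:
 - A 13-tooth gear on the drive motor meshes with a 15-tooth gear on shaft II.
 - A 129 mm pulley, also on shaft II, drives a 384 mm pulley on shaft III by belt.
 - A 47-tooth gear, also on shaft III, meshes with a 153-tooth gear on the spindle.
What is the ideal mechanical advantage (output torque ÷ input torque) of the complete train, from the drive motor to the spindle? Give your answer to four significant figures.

11.18

Each stage contributes driven/driver: gear mesh 15/13 = 1.1538, belt 384/129 = 2.9767, gear mesh 153/47 = 3.2553.
Overall: 1.1538 × 2.9767 × 3.2553 = 11.181.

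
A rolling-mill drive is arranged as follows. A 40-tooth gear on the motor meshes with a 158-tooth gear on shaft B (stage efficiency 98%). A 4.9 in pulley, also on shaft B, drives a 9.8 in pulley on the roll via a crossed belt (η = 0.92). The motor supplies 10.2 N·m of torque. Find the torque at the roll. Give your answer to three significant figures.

72.7 N·m

Gear mesh: ratio = 158/40 = 3.95; torque at shaft B = 10.2 × 3.95 × 0.98 = 39.484 N·m.
Belt: ratio = 9.8/4.9 = 2; torque at the roll = 39.484 × 2 × 0.92 = 72.651 N·m.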